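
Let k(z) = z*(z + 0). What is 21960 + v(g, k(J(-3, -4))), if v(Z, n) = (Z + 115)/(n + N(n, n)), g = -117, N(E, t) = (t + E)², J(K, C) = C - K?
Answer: 109798/5 ≈ 21960.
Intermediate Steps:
k(z) = z² (k(z) = z*z = z²)
N(E, t) = (E + t)²
v(Z, n) = (115 + Z)/(n + 4*n²) (v(Z, n) = (Z + 115)/(n + (n + n)²) = (115 + Z)/(n + (2*n)²) = (115 + Z)/(n + 4*n²))
21960 + v(g, k(J(-3, -4))) = 21960 + (115 - 117)/(((-4 - 1*(-3))²)*(1 + 4*(-4 - 1*(-3))²)) = 21960 - 2/((-4 + 3)²*(1 + 4*(-4 + 3)²)) = 21960 - 2/((-1)²*(1 + 4*(-1)²)) = 21960 - 2/(1*(1 + 4*1)) = 21960 + 1*(-2)/(1 + 4) = 21960 + 1*(-2)/5 = 21960 + 1*(⅕)*(-2) = 21960 - ⅖ = 109798/5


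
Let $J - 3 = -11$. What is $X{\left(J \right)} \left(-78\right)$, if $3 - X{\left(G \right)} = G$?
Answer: $-858$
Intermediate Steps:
$J = -8$ ($J = 3 - 11 = -8$)
$X{\left(G \right)} = 3 - G$
$X{\left(J \right)} \left(-78\right) = \left(3 - -8\right) \left(-78\right) = \left(3 + 8\right) \left(-78\right) = 11 \left(-78\right) = -858$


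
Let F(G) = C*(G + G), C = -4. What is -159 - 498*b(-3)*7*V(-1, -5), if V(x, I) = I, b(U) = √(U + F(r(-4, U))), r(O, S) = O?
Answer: -159 + 17430*√29 ≈ 93704.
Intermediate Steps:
F(G) = -8*G (F(G) = -4*(G + G) = -8*G)
b(U) = √(32 + U) (b(U) = √(U - 8*(-4)) = √(U + 32) = √(32 + U))
-159 - 498*b(-3)*7*V(-1, -5) = -159 - 498*√(32 - 3)*7*(-5) = -159 - 498*√29*7*(-5) = -159 - 498*7*√29*(-5) = -159 - (-17430)*√29 = -159 + 17430*√29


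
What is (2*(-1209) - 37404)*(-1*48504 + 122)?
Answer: 1926668004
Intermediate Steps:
(2*(-1209) - 37404)*(-1*48504 + 122) = (-2418 - 37404)*(-48504 + 122) = -39822*(-48382) = 1926668004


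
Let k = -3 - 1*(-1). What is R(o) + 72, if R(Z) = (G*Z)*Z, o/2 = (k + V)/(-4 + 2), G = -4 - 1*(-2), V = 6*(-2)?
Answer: -320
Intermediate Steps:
k = -2 (k = -3 + 1 = -2)
V = -12
G = -2 (G = -4 + 2 = -2)
o = 14 (o = 2*((-2 - 12)/(-4 + 2)) = 2*(-14/(-2)) = 2*(-14*(-½)) = 2*7 = 14)
R(Z) = -2*Z² (R(Z) = (-2*Z)*Z = -2*Z²)
R(o) + 72 = -2*14² + 72 = -2*196 + 72 = -392 + 72 = -320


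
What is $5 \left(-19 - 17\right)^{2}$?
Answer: $6480$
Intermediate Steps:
$5 \left(-19 - 17\right)^{2} = 5 \left(-36\right)^{2} = 5 \cdot 1296 = 6480$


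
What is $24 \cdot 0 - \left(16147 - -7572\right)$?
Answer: $-23719$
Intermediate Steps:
$24 \cdot 0 - \left(16147 - -7572\right) = 0 - \left(16147 + 7572\right) = 0 - 23719 = -23719$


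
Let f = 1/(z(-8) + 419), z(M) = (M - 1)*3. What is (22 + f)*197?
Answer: 1699125/392 ≈ 4334.5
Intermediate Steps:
z(M) = -3 + 3*M (z(M) = (-1 + M)*3 = -3 + 3*M)
f = 1/392 (f = 1/((-3 + 3*(-8)) + 419) = 1/((-3 - 24) + 419) = 1/(-27 + 419) = 1/392 ≈ 0.0025510)
(22 + f)*197 = (22 + 1/392)*197 = (8625/392)*197 = 1699125/392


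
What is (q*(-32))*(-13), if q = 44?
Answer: 18304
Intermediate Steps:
(q*(-32))*(-13) = (44*(-32))*(-13) = -1408*(-13) = 18304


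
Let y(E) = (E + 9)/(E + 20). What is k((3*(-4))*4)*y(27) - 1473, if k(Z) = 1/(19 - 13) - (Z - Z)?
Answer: -69225/47 ≈ -1472.9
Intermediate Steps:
y(E) = (9 + E)/(20 + E)
k(Z) = ⅙ (k(Z) = 1/6 - 1*0 = ⅙ + 0 = ⅙)
k((3*(-4))*4)*y(27) - 1473 = ((9 + 27)/(20 + 27))/6 - 1473 = (36/47)/6 - 1473 = ((1/47)*36)/6 - 1473 = (⅙)*(36/47) - 1473 = 6/47 - 1473 = -69225/47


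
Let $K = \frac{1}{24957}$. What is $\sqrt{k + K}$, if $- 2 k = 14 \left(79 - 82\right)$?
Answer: $\frac{\sqrt{1453323754}}{8319} \approx 4.5826$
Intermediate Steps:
$K = \frac{1}{24957} \approx 4.0069 \cdot 10^{-5}$
$k = 21$ ($k = - \frac{14 \left(79 - 82\right)}{2} = - \frac{14 \left(-3\right)}{2} = \left(- \frac{1}{2}\right) \left(-42\right) = 21$)
$\sqrt{k + K} = \sqrt{21 + \frac{1}{24957}} = \sqrt{\frac{524098}{24957}} = \frac{\sqrt{1453323754}}{8319}$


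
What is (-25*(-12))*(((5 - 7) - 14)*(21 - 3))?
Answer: -86400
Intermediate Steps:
(-25*(-12))*(((5 - 7) - 14)*(21 - 3)) = 300*((-2 - 14)*18) = 300*(-16*18) = 300*(-288) = -86400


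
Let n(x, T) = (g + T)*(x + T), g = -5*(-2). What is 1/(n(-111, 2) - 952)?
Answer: -1/2260 ≈ -0.00044248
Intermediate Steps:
g = 10
n(x, T) = (10 + T)*(T + x) (n(x, T) = (10 + T)*(x + T) = (10 + T)*(T + x))
1/(n(-111, 2) - 952) = 1/((2**2 + 10*2 + 10*(-111) + 2*(-111)) - 952) = 1/((4 + 20 - 1110 - 222) - 952) = 1/(-1308 - 952) = 1/(-2260) = -1/2260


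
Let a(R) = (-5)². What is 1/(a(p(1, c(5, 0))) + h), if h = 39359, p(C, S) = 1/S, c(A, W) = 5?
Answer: 1/39384 ≈ 2.5391e-5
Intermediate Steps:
a(R) = 25
1/(a(p(1, c(5, 0))) + h) = 1/(25 + 39359) = 1/39384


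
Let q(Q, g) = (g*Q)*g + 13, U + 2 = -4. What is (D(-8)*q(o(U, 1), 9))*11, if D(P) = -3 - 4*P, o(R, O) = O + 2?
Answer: 81664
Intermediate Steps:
U = -6 (U = -2 - 4 = -6)
o(R, O) = 2 + O
q(Q, g) = 13 + Q*g² (q(Q, g) = (Q*g)*g + 13 = Q*g² + 13 = 13 + Q*g²)
(D(-8)*q(o(U, 1), 9))*11 = ((-3 - 4*(-8))*(13 + (2 + 1)*9²))*11 = ((-3 + 32)*(13 + 3*81))*11 = (29*(13 + 243))*11 = (29*256)*11 = 7424*11 = 81664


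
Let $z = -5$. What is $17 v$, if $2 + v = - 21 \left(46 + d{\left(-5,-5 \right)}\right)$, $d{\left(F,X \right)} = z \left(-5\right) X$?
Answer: $28169$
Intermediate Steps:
$d{\left(F,X \right)} = 25 X$ ($d{\left(F,X \right)} = \left(-5\right) \left(-5\right) X = 25 X$)
$v = 1657$ ($v = -2 - 21 \left(46 + 25 \left(-5\right)\right) = -2 - 21 \left(46 - 125\right) = -2 - -1659 = -2 + 1659 = 1657$)
$17 v = 17 \cdot 1657 = 28169$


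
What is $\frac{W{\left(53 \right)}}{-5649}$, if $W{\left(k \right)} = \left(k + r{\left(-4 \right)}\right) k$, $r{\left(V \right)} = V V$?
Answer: $- \frac{1219}{1883} \approx -0.64737$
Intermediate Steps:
$r{\left(V \right)} = V^{2}$
$W{\left(k \right)} = k \left(16 + k\right)$ ($W{\left(k \right)} = \left(k + \left(-4\right)^{2}\right) k = \left(k + 16\right) k = \left(16 + k\right) k = k \left(16 + k\right)$)
$\frac{W{\left(53 \right)}}{-5649} = \frac{53 \left(16 + 53\right)}{-5649} = 53 \cdot 69 \left(- \frac{1}{5649}\right) = 3657 \left(- \frac{1}{5649}\right) = - \frac{1219}{1883}$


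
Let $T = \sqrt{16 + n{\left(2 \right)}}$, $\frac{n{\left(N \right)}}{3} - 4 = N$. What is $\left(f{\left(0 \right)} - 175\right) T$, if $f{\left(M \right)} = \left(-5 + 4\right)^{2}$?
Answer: $- 174 \sqrt{34} \approx -1014.6$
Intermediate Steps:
$n{\left(N \right)} = 12 + 3 N$
$f{\left(M \right)} = 1$ ($f{\left(M \right)} = \left(-1\right)^{2} = 1$)
$T = \sqrt{34}$ ($T = \sqrt{16 + \left(12 + 3 \cdot 2\right)} = \sqrt{16 + \left(12 + 6\right)} = \sqrt{16 + 18} = \sqrt{34} \approx 5.8309$)
$\left(f{\left(0 \right)} - 175\right) T = \left(1 - 175\right) \sqrt{34} = - 174 \sqrt{34}$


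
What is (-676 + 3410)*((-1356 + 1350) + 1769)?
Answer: 4820042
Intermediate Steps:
(-676 + 3410)*((-1356 + 1350) + 1769) = 2734*(-6 + 1769) = 2734*1763 = 4820042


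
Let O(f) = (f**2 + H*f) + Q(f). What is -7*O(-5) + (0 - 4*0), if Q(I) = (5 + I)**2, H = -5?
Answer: -350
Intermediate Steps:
O(f) = f**2 + (5 + f)**2 - 5*f (O(f) = (f**2 - 5*f) + (5 + f)**2 = f**2 + (5 + f)**2 - 5*f)
-7*O(-5) + (0 - 4*0) = -7*(25 + 2*(-5)**2 + 5*(-5)) + (0 - 4*0) = -7*(25 + 2*25 - 25) + (0 + 0) = -7*(25 + 50 - 25) + 0 = -7*50 + 0 = -350 + 0 = -350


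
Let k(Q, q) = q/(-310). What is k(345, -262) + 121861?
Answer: 18888586/155 ≈ 1.2186e+5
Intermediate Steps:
k(Q, q) = -q/310 (k(Q, q) = q*(-1/310) = -q/310)
k(345, -262) + 121861 = -1/310*(-262) + 121861 = 131/155 + 121861 = 18888586/155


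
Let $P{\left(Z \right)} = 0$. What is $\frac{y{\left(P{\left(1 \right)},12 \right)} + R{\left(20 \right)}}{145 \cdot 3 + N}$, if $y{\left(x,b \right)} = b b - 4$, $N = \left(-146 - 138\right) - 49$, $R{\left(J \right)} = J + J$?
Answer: $\frac{30}{17} \approx 1.7647$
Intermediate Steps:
$R{\left(J \right)} = 2 J$
$N = -333$ ($N = -284 - 49 = -333$)
$y{\left(x,b \right)} = -4 + b^{2}$ ($y{\left(x,b \right)} = b^{2} - 4 = -4 + b^{2}$)
$\frac{y{\left(P{\left(1 \right)},12 \right)} + R{\left(20 \right)}}{145 \cdot 3 + N} = \frac{\left(-4 + 12^{2}\right) + 2 \cdot 20}{145 \cdot 3 - 333} = \frac{\left(-4 + 144\right) + 40}{435 - 333} = \frac{140 + 40}{102} = 180 \cdot \frac{1}{102} = \frac{30}{17}$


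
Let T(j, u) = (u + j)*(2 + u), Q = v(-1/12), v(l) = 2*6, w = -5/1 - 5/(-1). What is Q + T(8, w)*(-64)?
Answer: -1012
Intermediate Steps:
w = 0 (w = -5*1 - 5*(-1) = -5 + 5 = 0)
v(l) = 12
Q = 12
T(j, u) = (2 + u)*(j + u) (T(j, u) = (j + u)*(2 + u) = (2 + u)*(j + u))
Q + T(8, w)*(-64) = 12 + (0² + 2*8 + 2*0 + 8*0)*(-64) = 12 + (0 + 16 + 0 + 0)*(-64) = 12 + 16*(-64) = 12 - 1024 = -1012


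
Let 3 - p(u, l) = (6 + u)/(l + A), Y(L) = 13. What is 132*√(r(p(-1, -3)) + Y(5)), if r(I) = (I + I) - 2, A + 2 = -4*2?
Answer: 132*√3003/13 ≈ 556.43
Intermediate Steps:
A = -10 (A = -2 - 4*2 = -2 - 8 = -10)
p(u, l) = 3 - (6 + u)/(-10 + l) (p(u, l) = 3 - (6 + u)/(l - 10) = 3 - (6 + u)/(-10 + l))
r(I) = -2 + 2*I (r(I) = 2*I - 2 = -2 + 2*I)
132*√(r(p(-1, -3)) + Y(5)) = 132*√((-2 + 2*((-36 - 1*(-1) + 3*(-3))/(-10 - 3))) + 13) = 132*√((-2 + 2*((-36 + 1 - 9)/(-13))) + 13) = 132*√((-2 + 2*(-1/13*(-44))) + 13) = 132*√((-2 + 2*(44/13)) + 13) = 132*√((-2 + 88/13) + 13) = 132*√(62/13 + 13) = 132*√(231/13) = 132*(√3003/13) = 132*√3003/13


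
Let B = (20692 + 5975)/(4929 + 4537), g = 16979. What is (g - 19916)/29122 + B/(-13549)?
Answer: -94365260958/933759318937 ≈ -0.10106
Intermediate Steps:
B = 26667/9466 ≈ 2.8171
(g - 19916)/29122 + B/(-13549) = (16979 - 19916)/29122 + (26667/9466)/(-13549) = -2937*1/29122 + (26667/9466)*(-1/13549) = -2937/29122 - 26667/128254834 = -94365260958/933759318937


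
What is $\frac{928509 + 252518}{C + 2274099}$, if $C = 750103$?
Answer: $\frac{1181027}{3024202} \approx 0.39053$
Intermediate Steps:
$\frac{928509 + 252518}{C + 2274099} = \frac{928509 + 252518}{750103 + 2274099} = \frac{1181027}{3024202}$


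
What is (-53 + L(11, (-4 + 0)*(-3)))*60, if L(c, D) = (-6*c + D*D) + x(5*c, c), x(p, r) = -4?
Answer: 1260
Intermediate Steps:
L(c, D) = -4 + D² - 6*c (L(c, D) = (-6*c + D*D) - 4 = (-6*c + D²) - 4 = (D² - 6*c) - 4 = -4 + D² - 6*c)
(-53 + L(11, (-4 + 0)*(-3)))*60 = (-53 + (-4 + ((-4 + 0)*(-3))² - 6*11))*60 = (-53 + (-4 + (-4*(-3))² - 66))*60 = (-53 + (-4 + 12² - 66))*60 = (-53 + (-4 + 144 - 66))*60 = (-53 + 74)*60 = 21*60 = 1260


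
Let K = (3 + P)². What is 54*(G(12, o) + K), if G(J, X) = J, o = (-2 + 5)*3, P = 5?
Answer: 4104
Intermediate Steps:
o = 9 (o = 3*3 = 9)
K = 64 (K = (3 + 5)² = 8² = 64)
54*(G(12, o) + K) = 54*(12 + 64) = 54*76 = 4104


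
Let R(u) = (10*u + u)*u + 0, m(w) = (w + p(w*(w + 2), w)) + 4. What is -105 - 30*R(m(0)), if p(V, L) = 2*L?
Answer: -5385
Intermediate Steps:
m(w) = 4 + 3*w (m(w) = (w + 2*w) + 4 = 3*w + 4 = 4 + 3*w)
R(u) = 11*u**2 (R(u) = (11*u)*u + 0 = 11*u**2 + 0 = 11*u**2)
-105 - 30*R(m(0)) = -105 - 330*(4 + 3*0)**2 = -105 - 330*(4 + 0)**2 = -105 - 330*4**2 = -105 - 330*16 = -105 - 30*176 = -105 - 5280 = -5385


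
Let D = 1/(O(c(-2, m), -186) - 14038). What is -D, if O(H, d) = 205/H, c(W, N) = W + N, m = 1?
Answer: 1/14243 ≈ 7.0210e-5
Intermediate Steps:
c(W, N) = N + W
D = -1/14243 (D = 1/(205/(1 - 2) - 14038) = 1/(205/(-1) - 14038) = 1/(205*(-1) - 14038) = 1/(-205 - 14038) = 1/(-14243) = -1/14243 ≈ -7.0210e-5)
-D = -1*(-1/14243) = 1/14243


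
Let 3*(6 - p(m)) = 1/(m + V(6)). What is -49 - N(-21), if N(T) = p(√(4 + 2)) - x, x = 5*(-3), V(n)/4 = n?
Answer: -19946/285 - √6/1710 ≈ -69.987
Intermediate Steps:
V(n) = 4*n
p(m) = 6 - 1/(3*(24 + m)) (p(m) = 6 - 1/(3*(m + 4*6)) = 6 - 1/(3*(m + 24)) = 6 - 1/(3*(24 + m)))
x = -15
N(T) = 15 + (431 + 18*√6)/(3*(24 + √6)) (N(T) = (431 + 18*√(4 + 2))/(3*(24 + √(4 + 2))) - 1*(-15) = (431 + 18*√6)/(3*(24 + √6)) + 15 = 15 + (431 + 18*√6)/(3*(24 + √6)))
-49 - N(-21) = -49 - (5981/285 + √6/1710) = -49 + (-5981/285 - √6/1710) = -19946/285 - √6/1710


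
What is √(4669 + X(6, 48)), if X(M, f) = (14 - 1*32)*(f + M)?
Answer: √3697 ≈ 60.803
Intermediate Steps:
X(M, f) = -18*M - 18*f (X(M, f) = (14 - 32)*(M + f) = -18*(M + f) = -18*M - 18*f)
√(4669 + X(6, 48)) = √(4669 + (-18*6 - 18*48)) = √(4669 + (-108 - 864)) = √(4669 - 972) = √3697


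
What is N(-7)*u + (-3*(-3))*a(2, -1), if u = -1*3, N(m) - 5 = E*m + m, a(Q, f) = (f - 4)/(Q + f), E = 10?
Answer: 171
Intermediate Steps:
a(Q, f) = (-4 + f)/(Q + f)
N(m) = 5 + 11*m (N(m) = 5 + (10*m + m) = 5 + 11*m)
u = -3
N(-7)*u + (-3*(-3))*a(2, -1) = (5 + 11*(-7))*(-3) + (-3*(-3))*((-4 - 1)/(2 - 1)) = (5 - 77)*(-3) + 9*(-5/1) = -72*(-3) + 9*(1*(-5)) = 216 + 9*(-5) = 216 - 45 = 171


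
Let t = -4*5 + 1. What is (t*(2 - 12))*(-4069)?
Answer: -773110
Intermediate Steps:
t = -19 (t = -20 + 1 = -19)
(t*(2 - 12))*(-4069) = -19*(2 - 12)*(-4069) = -19*(-10)*(-4069) = 190*(-4069) = -773110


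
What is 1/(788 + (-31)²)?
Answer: 1/1749 ≈ 0.00057176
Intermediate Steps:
1/(788 + (-31)²) = 1/(788 + 961) = 1/1749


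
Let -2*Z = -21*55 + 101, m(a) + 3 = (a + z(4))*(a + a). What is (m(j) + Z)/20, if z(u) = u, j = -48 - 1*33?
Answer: 6499/10 ≈ 649.90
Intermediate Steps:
j = -81 (j = -48 - 33 = -81)
m(a) = -3 + 2*a*(4 + a) (m(a) = -3 + (a + 4)*(a + a) = -3 + (4 + a)*(2*a) = -3 + 2*a*(4 + a))
Z = 527 (Z = -(-21*55 + 101)/2 = -(-1155 + 101)/2 = -1/2*(-1054) = 527)
(m(j) + Z)/20 = ((-3 + 2*(-81)**2 + 8*(-81)) + 527)/20 = ((-3 + 2*6561 - 648) + 527)*(1/20) = ((-3 + 13122 - 648) + 527)*(1/20) = (12471 + 527)*(1/20) = 12998*(1/20) = 6499/10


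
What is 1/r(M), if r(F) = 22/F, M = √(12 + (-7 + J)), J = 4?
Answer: 3/22 ≈ 0.13636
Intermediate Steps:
M = 3 (M = √(12 + (-7 + 4)) = √(12 - 3) = √9 = 3)
1/r(M) = 1/(22/3) = 3/22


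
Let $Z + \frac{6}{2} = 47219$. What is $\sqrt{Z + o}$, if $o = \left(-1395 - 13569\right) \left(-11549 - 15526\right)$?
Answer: $2 \sqrt{101299379} \approx 20130.0$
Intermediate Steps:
$o = 405150300$ ($o = \left(-14964\right) \left(-27075\right) = 405150300$)
$Z = 47216$ ($Z = -3 + 47219 = 47216$)
$\sqrt{Z + o} = \sqrt{47216 + 405150300} = \sqrt{405197516} = 2 \sqrt{101299379}$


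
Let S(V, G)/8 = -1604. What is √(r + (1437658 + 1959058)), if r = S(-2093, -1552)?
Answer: 2*√845971 ≈ 1839.5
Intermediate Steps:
S(V, G) = -12832 (S(V, G) = 8*(-1604) = -12832)
r = -12832
√(r + (1437658 + 1959058)) = √(-12832 + (1437658 + 1959058)) = √(-12832 + 3396716) = √3383884 = 2*√845971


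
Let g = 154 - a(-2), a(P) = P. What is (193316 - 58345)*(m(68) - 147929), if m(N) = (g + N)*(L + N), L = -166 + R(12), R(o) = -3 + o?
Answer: -22656906915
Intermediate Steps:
g = 156 (g = 154 - 1*(-2) = 154 + 2 = 156)
L = -157 (L = -166 + (-3 + 12) = -166 + 9 = -157)
m(N) = (-157 + N)*(156 + N) (m(N) = (156 + N)*(-157 + N) = (-157 + N)*(156 + N))
(193316 - 58345)*(m(68) - 147929) = (193316 - 58345)*((-24492 + 68² - 1*68) - 147929) = 134971*((-24492 + 4624 - 68) - 147929) = 134971*(-19936 - 147929) = 134971*(-167865) = -22656906915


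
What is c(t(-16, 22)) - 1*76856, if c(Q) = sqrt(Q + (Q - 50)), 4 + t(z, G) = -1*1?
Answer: -76856 + 2*I*sqrt(15) ≈ -76856.0 + 7.746*I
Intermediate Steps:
t(z, G) = -5 (t(z, G) = -4 - 1*1 = -4 - 1 = -5)
c(Q) = sqrt(-50 + 2*Q) (c(Q) = sqrt(Q + (-50 + Q)) = sqrt(-50 + 2*Q))
c(t(-16, 22)) - 1*76856 = sqrt(-50 + 2*(-5)) - 1*76856 = sqrt(-50 - 10) - 76856 = sqrt(-60) - 76856 = 2*I*sqrt(15) - 76856 = -76856 + 2*I*sqrt(15)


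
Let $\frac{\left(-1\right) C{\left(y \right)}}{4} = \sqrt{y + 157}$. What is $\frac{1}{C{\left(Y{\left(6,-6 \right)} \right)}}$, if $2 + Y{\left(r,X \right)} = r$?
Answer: $- \frac{\sqrt{161}}{644} \approx -0.019703$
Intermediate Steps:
$Y{\left(r,X \right)} = -2 + r$
$C{\left(y \right)} = - 4 \sqrt{157 + y}$ ($C{\left(y \right)} = - 4 \sqrt{y + 157} = - 4 \sqrt{157 + y}$)
$\frac{1}{C{\left(Y{\left(6,-6 \right)} \right)}} = \frac{1}{\left(-4\right) \sqrt{157 + \left(-2 + 6\right)}} = \frac{1}{\left(-4\right) \sqrt{157 + 4}} = \frac{1}{\left(-4\right) \sqrt{161}} = - \frac{\sqrt{161}}{644}$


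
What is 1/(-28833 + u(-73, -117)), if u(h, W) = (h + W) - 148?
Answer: -1/29171 ≈ -3.4281e-5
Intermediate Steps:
u(h, W) = -148 + W + h (u(h, W) = (W + h) - 148 = -148 + W + h)
1/(-28833 + u(-73, -117)) = 1/(-28833 + (-148 - 117 - 73)) = 1/(-28833 - 338) = 1/(-29171) = -1/29171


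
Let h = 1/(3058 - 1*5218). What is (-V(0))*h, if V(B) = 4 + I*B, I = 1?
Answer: 1/540 ≈ 0.0018519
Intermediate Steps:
V(B) = 4 + B (V(B) = 4 + 1*B = 4 + B)
h = -1/2160 (h = 1/(3058 - 5218) = 1/(-2160) = -1/2160 ≈ -0.00046296)
(-V(0))*h = -(4 + 0)*(-1/2160) = -1*4*(-1/2160) = -4*(-1/2160) = 1/540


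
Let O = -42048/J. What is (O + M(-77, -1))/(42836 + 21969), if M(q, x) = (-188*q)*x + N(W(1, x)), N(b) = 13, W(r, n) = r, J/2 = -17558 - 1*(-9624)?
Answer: -57364209/257081435 ≈ -0.22314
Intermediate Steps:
J = -15868 (J = 2*(-17558 - 1*(-9624)) = 2*(-17558 + 9624) = 2*(-7934) = -15868)
O = 10512/3967 (O = -42048/(-15868) = -42048*(-1/15868) = 10512/3967 ≈ 2.6499)
M(q, x) = 13 - 188*q*x (M(q, x) = (-188*q)*x + 13 = -188*q*x + 13 = 13 - 188*q*x)
(O + M(-77, -1))/(42836 + 21969) = (10512/3967 + (13 - 188*(-77)*(-1)))/(42836 + 21969) = (10512/3967 + (13 - 14476))/64805 = (10512/3967 - 14463)*(1/64805) = -57364209/3967*1/64805 = -57364209/257081435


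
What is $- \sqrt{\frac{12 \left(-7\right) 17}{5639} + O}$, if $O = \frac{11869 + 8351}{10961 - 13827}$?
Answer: $- \frac{9 i \sqrt{5891580407578}}{8080687} \approx - 2.7034 i$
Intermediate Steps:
$O = - \frac{10110}{1433}$ ($O = \frac{20220}{-2866} = 20220 \left(- \frac{1}{2866}\right) = - \frac{10110}{1433} \approx -7.0551$)
$- \sqrt{\frac{12 \left(-7\right) 17}{5639} + O} = - \sqrt{\frac{12 \left(-7\right) 17}{5639} - \frac{10110}{1433}} = - \sqrt{\left(-84\right) 17 \cdot \frac{1}{5639} - \frac{10110}{1433}} = - \sqrt{\left(-1428\right) \frac{1}{5639} - \frac{10110}{1433}} = - \sqrt{- \frac{1428}{5639} - \frac{10110}{1433}} = - \sqrt{- \frac{59056614}{8080687}} = - \frac{9 i \sqrt{5891580407578}}{8080687}$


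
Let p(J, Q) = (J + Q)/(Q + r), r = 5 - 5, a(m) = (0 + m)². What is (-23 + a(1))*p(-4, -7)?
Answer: -242/7 ≈ -34.571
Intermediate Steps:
a(m) = m²
r = 0
p(J, Q) = (J + Q)/Q (p(J, Q) = (J + Q)/(Q + 0) = (J + Q)/Q)
(-23 + a(1))*p(-4, -7) = (-23 + 1²)*((-4 - 7)/(-7)) = (-23 + 1)*(-⅐*(-11)) = -22*11/7 = -242/7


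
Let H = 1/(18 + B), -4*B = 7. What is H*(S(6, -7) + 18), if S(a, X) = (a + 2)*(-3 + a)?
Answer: 168/65 ≈ 2.5846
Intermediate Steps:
B = -7/4 (B = -1/4*7 = -7/4 ≈ -1.7500)
S(a, X) = (-3 + a)*(2 + a) (S(a, X) = (2 + a)*(-3 + a) = (-3 + a)*(2 + a))
H = 4/65 (H = 1/(18 - 7/4) = 1/(65/4) = 4/65 ≈ 0.061538)
H*(S(6, -7) + 18) = 4*((-6 + 6**2 - 1*6) + 18)/65 = 4*((-6 + 36 - 6) + 18)/65 = 4*(24 + 18)/65 = (4/65)*42 = 168/65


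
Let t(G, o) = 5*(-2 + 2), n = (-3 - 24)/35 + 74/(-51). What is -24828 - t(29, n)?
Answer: -24828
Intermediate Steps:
n = -3967/1785 (n = -27*1/35 + 74*(-1/51) = -27/35 - 74/51 = -3967/1785 ≈ -2.2224)
t(G, o) = 0 (t(G, o) = 5*0 = 0)
-24828 - t(29, n) = -24828 - 1*0 = -24828 + 0 = -24828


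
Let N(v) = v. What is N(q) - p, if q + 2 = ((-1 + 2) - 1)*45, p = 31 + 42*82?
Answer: -3477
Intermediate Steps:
p = 3475 (p = 31 + 3444 = 3475)
q = -2 (q = -2 + ((-1 + 2) - 1)*45 = -2 + (1 - 1)*45 = -2 + 0*45 = -2 + 0 = -2)
N(q) - p = -2 - 1*3475 = -2 - 3475 = -3477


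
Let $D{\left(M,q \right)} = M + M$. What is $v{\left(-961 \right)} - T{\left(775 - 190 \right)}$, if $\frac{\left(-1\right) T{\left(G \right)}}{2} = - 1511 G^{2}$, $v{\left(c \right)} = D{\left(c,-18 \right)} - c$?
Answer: $-1034204911$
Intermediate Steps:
$D{\left(M,q \right)} = 2 M$
$v{\left(c \right)} = c$ ($v{\left(c \right)} = 2 c - c = c$)
$T{\left(G \right)} = 3022 G^{2}$ ($T{\left(G \right)} = - 2 \left(- 1511 G^{2}\right) = 3022 G^{2}$)
$v{\left(-961 \right)} - T{\left(775 - 190 \right)} = -961 - 3022 \left(775 - 190\right)^{2} = -961 - 3022 \cdot 585^{2} = -961 - 3022 \cdot 342225 = -961 - 1034203950 = -1034204911$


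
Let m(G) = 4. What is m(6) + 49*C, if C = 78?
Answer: 3826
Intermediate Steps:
m(6) + 49*C = 4 + 49*78 = 4 + 3822 = 3826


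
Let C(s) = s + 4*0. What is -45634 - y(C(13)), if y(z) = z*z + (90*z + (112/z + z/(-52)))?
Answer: -2443031/52 ≈ -46981.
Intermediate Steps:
C(s) = s (C(s) = s + 0 = s)
y(z) = z**2 + 112/z + 4679*z/52 (y(z) = z**2 + (90*z + (112/z + z*(-1/52))) = z**2 + (90*z + (112/z - z/52)) = z**2 + (112/z + 4679*z/52) = z**2 + 112/z + 4679*z/52)
-45634 - y(C(13)) = -45634 - (13**2 + 112/13 + (4679/52)*13) = -45634 - (169 + 112*(1/13) + 4679/4) = -45634 - (169 + 112/13 + 4679/4) = -45634 - 1*70063/52 = -45634 - 70063/52 = -2443031/52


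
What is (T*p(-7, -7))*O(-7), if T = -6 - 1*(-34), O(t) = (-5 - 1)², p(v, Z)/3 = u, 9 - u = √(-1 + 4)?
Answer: 27216 - 3024*√3 ≈ 21978.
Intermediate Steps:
u = 9 - √3 (u = 9 - √(-1 + 4) = 9 - √3 ≈ 7.2680)
p(v, Z) = 27 - 3*√3 (p(v, Z) = 3*(9 - √3) = 27 - 3*√3)
O(t) = 36 (O(t) = (-6)² = 36)
T = 28 (T = -6 + 34 = 28)
(T*p(-7, -7))*O(-7) = (28*(27 - 3*√3))*36 = (756 - 84*√3)*36 = 27216 - 3024*√3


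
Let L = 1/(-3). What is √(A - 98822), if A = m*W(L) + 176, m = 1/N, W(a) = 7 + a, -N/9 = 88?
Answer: I*√3867318114/198 ≈ 314.08*I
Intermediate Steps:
N = -792 (N = -9*88 = -792)
L = -⅓ ≈ -0.33333
m = -1/792 (m = 1/(-792) = -1/792 ≈ -0.0012626)
A = 104539/594 (A = -(7 - ⅓)/792 + 176 = -1/792*20/3 + 176 = -5/594 + 176 = 104539/594 ≈ 175.99)
√(A - 98822) = √(104539/594 - 98822) = √(-58595729/594) = I*√3867318114/198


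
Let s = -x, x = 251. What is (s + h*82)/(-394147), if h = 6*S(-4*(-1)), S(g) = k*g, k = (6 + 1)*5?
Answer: -68629/394147 ≈ -0.17412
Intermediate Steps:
k = 35 (k = 7*5 = 35)
S(g) = 35*g
s = -251 (s = -1*251 = -251)
h = 840 (h = 6*(35*(-4*(-1))) = 6*(35*4) = 6*140 = 840)
(s + h*82)/(-394147) = (-251 + 840*82)/(-394147) = (-251 + 68880)*(-1/394147) = 68629*(-1/394147) = -68629/394147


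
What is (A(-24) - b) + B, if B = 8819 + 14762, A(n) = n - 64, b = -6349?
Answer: 29842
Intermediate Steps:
A(n) = -64 + n
B = 23581
(A(-24) - b) + B = ((-64 - 24) - 1*(-6349)) + 23581 = (-88 + 6349) + 23581 = 6261 + 23581 = 29842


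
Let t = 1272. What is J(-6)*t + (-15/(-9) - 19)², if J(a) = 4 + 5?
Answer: 105736/9 ≈ 11748.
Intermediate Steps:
J(a) = 9
J(-6)*t + (-15/(-9) - 19)² = 9*1272 + (-15/(-9) - 19)² = 11448 + (-15*(-⅑) - 19)² = 11448 + (5/3 - 19)² = 11448 + (-52/3)² = 11448 + 2704/9 = 105736/9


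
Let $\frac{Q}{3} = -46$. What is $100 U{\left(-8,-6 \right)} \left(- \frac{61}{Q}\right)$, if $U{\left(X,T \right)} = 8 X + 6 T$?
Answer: $- \frac{305000}{69} \approx -4420.3$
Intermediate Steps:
$Q = -138$ ($Q = 3 \left(-46\right) = -138$)
$U{\left(X,T \right)} = 6 T + 8 X$
$100 U{\left(-8,-6 \right)} \left(- \frac{61}{Q}\right) = 100 \left(6 \left(-6\right) + 8 \left(-8\right)\right) \left(- \frac{61}{-138}\right) = 100 \left(-36 - 64\right) \left(\left(-61\right) \left(- \frac{1}{138}\right)\right) = 100 \left(-100\right) \frac{61}{138} = \left(-10000\right) \frac{61}{138} = - \frac{305000}{69}$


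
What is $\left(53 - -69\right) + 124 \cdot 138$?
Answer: $17234$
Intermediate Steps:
$\left(53 - -69\right) + 124 \cdot 138 = \left(53 + 69\right) + 17112 = 122 + 17112 = 17234$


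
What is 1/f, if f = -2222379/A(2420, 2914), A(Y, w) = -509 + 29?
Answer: 160/740793 ≈ 0.00021598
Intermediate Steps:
A(Y, w) = -480
f = 740793/160 (f = -2222379/(-480) = -2222379*(-1/480) = 740793/160 ≈ 4630.0)
1/f = 1/(740793/160) = 160/740793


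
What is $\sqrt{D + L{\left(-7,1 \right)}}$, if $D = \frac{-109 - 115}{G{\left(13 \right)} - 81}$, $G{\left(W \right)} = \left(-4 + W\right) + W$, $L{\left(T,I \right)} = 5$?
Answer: $\frac{\sqrt{30621}}{59} \approx 2.9659$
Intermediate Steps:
$G{\left(W \right)} = -4 + 2 W$
$D = \frac{224}{59}$ ($D = \frac{-109 - 115}{\left(-4 + 2 \cdot 13\right) - 81} = - \frac{224}{\left(-4 + 26\right) - 81} = - \frac{224}{22 - 81} = - \frac{224}{-59} = \left(-224\right) \left(- \frac{1}{59}\right) = \frac{224}{59} \approx 3.7966$)
$\sqrt{D + L{\left(-7,1 \right)}} = \sqrt{\frac{224}{59} + 5} = \sqrt{\frac{519}{59}} = \frac{\sqrt{30621}}{59}$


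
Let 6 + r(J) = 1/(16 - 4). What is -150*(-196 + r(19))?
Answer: 60575/2 ≈ 30288.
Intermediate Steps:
r(J) = -71/12 (r(J) = -6 + 1/(16 - 4) = -6 + 1/12 = -71/12)
-150*(-196 + r(19)) = -150*(-196 - 71/12) = -150*(-2423/12) = 60575/2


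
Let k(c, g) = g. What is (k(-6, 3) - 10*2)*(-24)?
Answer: 408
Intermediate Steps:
(k(-6, 3) - 10*2)*(-24) = (3 - 10*2)*(-24) = (3 - 20)*(-24) = -17*(-24) = 408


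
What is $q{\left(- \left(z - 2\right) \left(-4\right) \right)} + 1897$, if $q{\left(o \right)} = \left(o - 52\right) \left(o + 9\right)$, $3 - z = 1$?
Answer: $1429$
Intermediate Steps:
$z = 2$ ($z = 3 - 1 = 2$)
$q{\left(o \right)} = \left(-52 + o\right) \left(9 + o\right)$
$q{\left(- \left(z - 2\right) \left(-4\right) \right)} + 1897 = \left(-468 + \left(- \left(2 - 2\right) \left(-4\right)\right)^{2} - 43 \left(- \left(2 - 2\right) \left(-4\right)\right)\right) + 1897 = \left(-468 + \left(- 0 \left(-4\right)\right)^{2} - 43 \left(- 0 \left(-4\right)\right)\right) + 1897 = \left(-468 + \left(\left(-1\right) 0\right)^{2} - 43 \left(\left(-1\right) 0\right)\right) + 1897 = \left(-468 + 0^{2} - 0\right) + 1897 = \left(-468 + 0 + 0\right) + 1897 = -468 + 1897 = 1429$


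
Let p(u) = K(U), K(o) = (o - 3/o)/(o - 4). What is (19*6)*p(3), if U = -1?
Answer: -228/5 ≈ -45.600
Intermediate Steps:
K(o) = (o - 3/o)/(-4 + o)
p(u) = -⅖ (p(u) = (-3 + (-1)²)/((-1)*(-4 - 1)) = -1*(-3 + 1)/(-5) = -1*(-⅕)*(-2) = -⅖)
(19*6)*p(3) = (19*6)*(-⅖) = 114*(-⅖) = -228/5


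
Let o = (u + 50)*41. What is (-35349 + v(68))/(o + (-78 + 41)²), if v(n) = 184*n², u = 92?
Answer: 815467/7191 ≈ 113.40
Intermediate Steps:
o = 5822 (o = (92 + 50)*41 = 142*41 = 5822)
(-35349 + v(68))/(o + (-78 + 41)²) = (-35349 + 184*68²)/(5822 + (-78 + 41)²) = (-35349 + 184*4624)/(5822 + (-37)²) = (-35349 + 850816)/(5822 + 1369) = 815467/7191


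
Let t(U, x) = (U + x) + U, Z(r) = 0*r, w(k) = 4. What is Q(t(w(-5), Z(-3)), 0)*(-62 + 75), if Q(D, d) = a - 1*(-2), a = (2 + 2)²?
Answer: 234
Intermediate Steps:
a = 16 (a = 4² = 16)
Z(r) = 0
t(U, x) = x + 2*U
Q(D, d) = 18 (Q(D, d) = 16 - 1*(-2) = 16 + 2 = 18)
Q(t(w(-5), Z(-3)), 0)*(-62 + 75) = 18*(-62 + 75) = 18*13 = 234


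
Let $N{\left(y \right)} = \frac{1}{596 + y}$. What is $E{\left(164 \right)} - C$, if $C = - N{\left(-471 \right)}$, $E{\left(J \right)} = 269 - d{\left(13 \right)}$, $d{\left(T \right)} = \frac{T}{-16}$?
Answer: $\frac{539641}{2000} \approx 269.82$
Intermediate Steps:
$d{\left(T \right)} = - \frac{T}{16}$ ($d{\left(T \right)} = T \left(- \frac{1}{16}\right) = - \frac{T}{16}$)
$E{\left(J \right)} = \frac{4317}{16}$ ($E{\left(J \right)} = 269 - \left(- \frac{1}{16}\right) 13 = 269 - - \frac{13}{16} = 269 + \frac{13}{16} = \frac{4317}{16}$)
$C = - \frac{1}{125}$ ($C = - \frac{1}{596 - 471} = - \frac{1}{125} \approx -0.008$)
$E{\left(164 \right)} - C = \frac{4317}{16} - - \frac{1}{125} = \frac{4317}{16} + \frac{1}{125} = \frac{539641}{2000}$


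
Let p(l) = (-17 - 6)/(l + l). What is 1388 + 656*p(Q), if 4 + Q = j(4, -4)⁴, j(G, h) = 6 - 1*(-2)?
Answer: 1418038/1023 ≈ 1386.2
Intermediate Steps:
j(G, h) = 8 (j(G, h) = 6 + 2 = 8)
Q = 4092 (Q = -4 + 8⁴ = -4 + 4096 = 4092)
p(l) = -23/(2*l) (p(l) = -23*1/(2*l) = -23/(2*l))
1388 + 656*p(Q) = 1388 + 656*(-23/2/4092) = 1388 + 656*(-23/2*1/4092) = 1388 + 656*(-23/8184) = 1388 - 1886/1023 = 1418038/1023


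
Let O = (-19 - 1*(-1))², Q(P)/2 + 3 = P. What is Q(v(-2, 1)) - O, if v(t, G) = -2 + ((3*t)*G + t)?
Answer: -350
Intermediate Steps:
v(t, G) = -2 + t + 3*G*t (v(t, G) = -2 + (3*G*t + t) = -2 + (t + 3*G*t) = -2 + t + 3*G*t)
Q(P) = -6 + 2*P
O = 324 (O = (-19 + 1)² = (-18)² = 324)
Q(v(-2, 1)) - O = (-6 + 2*(-2 - 2 + 3*1*(-2))) - 1*324 = (-6 + 2*(-2 - 2 - 6)) - 324 = (-6 + 2*(-10)) - 324 = (-6 - 20) - 324 = -26 - 324 = -350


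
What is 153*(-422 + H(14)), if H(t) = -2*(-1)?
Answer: -64260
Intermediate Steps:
H(t) = 2
153*(-422 + H(14)) = 153*(-422 + 2) = 153*(-420) = -64260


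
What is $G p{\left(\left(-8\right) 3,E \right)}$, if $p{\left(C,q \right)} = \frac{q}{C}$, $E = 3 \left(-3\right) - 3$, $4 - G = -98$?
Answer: $51$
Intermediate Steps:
$G = 102$ ($G = 4 - -98 = 4 + 98 = 102$)
$E = -12$ ($E = -9 - 3 = -12$)
$G p{\left(\left(-8\right) 3,E \right)} = 102 \left(- \frac{12}{\left(-8\right) 3}\right) = 102 \left(- \frac{12}{-24}\right) = 102 \left(\left(-12\right) \left(- \frac{1}{24}\right)\right) = 102 \cdot \frac{1}{2} = 51$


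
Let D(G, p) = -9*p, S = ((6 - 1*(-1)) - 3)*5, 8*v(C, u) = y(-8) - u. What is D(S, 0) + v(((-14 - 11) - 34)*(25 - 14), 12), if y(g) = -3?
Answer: -15/8 ≈ -1.8750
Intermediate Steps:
v(C, u) = -3/8 - u/8 (v(C, u) = (-3 - u)/8 = -3/8 - u/8)
S = 20 (S = ((6 + 1) - 3)*5 = (7 - 3)*5 = 4*5 = 20)
D(S, 0) + v(((-14 - 11) - 34)*(25 - 14), 12) = -9*0 + (-3/8 - ⅛*12) = 0 + (-3/8 - 3/2) = 0 - 15/8 = -15/8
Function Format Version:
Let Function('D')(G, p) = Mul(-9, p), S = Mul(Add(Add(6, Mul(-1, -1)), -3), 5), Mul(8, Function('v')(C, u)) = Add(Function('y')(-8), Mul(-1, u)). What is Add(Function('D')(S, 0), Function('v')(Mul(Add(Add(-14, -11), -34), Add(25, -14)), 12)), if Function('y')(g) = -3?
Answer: Rational(-15, 8) ≈ -1.8750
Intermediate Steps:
Function('v')(C, u) = Add(Rational(-3, 8), Mul(Rational(-1, 8), u)) (Function('v')(C, u) = Mul(Rational(1, 8), Add(-3, Mul(-1, u))) = Add(Rational(-3, 8), Mul(Rational(-1, 8), u)))
S = 20 (S = Mul(Add(Add(6, 1), -3), 5) = Mul(Add(7, -3), 5) = Mul(4, 5) = 20)
Add(Function('D')(S, 0), Function('v')(Mul(Add(Add(-14, -11), -34), Add(25, -14)), 12)) = Add(Mul(-9, 0), Add(Rational(-3, 8), Mul(Rational(-1, 8), 12))) = Add(0, Add(Rational(-3, 8), Rational(-3, 2))) = Add(0, Rational(-15, 8)) = Rational(-15, 8)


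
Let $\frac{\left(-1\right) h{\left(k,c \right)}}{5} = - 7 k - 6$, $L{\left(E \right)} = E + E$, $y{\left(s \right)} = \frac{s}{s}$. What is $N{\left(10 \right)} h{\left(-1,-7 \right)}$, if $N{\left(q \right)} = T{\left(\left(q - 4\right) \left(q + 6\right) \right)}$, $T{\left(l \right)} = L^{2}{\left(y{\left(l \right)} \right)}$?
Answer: $-20$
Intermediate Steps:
$y{\left(s \right)} = 1$
$L{\left(E \right)} = 2 E$
$T{\left(l \right)} = 4$ ($T{\left(l \right)} = \left(2 \cdot 1\right)^{2} = 2^{2} = 4$)
$N{\left(q \right)} = 4$
$h{\left(k,c \right)} = 30 + 35 k$ ($h{\left(k,c \right)} = - 5 \left(- 7 k - 6\right) = - 5 \left(-6 - 7 k\right) = 30 + 35 k$)
$N{\left(10 \right)} h{\left(-1,-7 \right)} = 4 \left(30 + 35 \left(-1\right)\right) = 4 \left(30 - 35\right) = 4 \left(-5\right) = -20$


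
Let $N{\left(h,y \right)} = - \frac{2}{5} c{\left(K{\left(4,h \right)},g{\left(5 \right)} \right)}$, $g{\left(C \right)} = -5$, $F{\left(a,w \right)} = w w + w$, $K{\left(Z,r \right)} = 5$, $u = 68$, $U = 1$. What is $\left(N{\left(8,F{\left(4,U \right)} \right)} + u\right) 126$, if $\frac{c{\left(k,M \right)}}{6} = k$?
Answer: $7056$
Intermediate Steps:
$F{\left(a,w \right)} = w + w^{2}$ ($F{\left(a,w \right)} = w^{2} + w = w + w^{2}$)
$c{\left(k,M \right)} = 6 k$
$N{\left(h,y \right)} = -12$ ($N{\left(h,y \right)} = - \frac{2}{5} \cdot 6 \cdot 5 = \left(-2\right) \frac{1}{5} \cdot 30 = \left(- \frac{2}{5}\right) 30 = -12$)
$\left(N{\left(8,F{\left(4,U \right)} \right)} + u\right) 126 = \left(-12 + 68\right) 126 = 56 \cdot 126 = 7056$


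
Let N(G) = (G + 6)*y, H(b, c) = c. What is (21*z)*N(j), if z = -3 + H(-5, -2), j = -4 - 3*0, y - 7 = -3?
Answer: -840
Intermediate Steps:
y = 4 (y = 7 - 3 = 4)
j = -4 (j = -4 + 0 = -4)
z = -5 (z = -3 - 2 = -5)
N(G) = 24 + 4*G (N(G) = (G + 6)*4 = (6 + G)*4 = 24 + 4*G)
(21*z)*N(j) = (21*(-5))*(24 + 4*(-4)) = -105*(24 - 16) = -105*8 = -840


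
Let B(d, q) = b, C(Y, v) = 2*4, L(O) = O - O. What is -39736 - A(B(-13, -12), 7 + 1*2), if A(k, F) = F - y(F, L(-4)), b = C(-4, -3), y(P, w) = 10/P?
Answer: -357695/9 ≈ -39744.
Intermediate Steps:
L(O) = 0
C(Y, v) = 8
b = 8
B(d, q) = 8
A(k, F) = F - 10/F
-39736 - A(B(-13, -12), 7 + 1*2) = -39736 - ((7 + 1*2) - 10/(7 + 1*2)) = -39736 - ((7 + 2) - 10/(7 + 2)) = -39736 - (9 - 10/9) = -39736 - 1*71/9 = -39736 - 71/9 = -357695/9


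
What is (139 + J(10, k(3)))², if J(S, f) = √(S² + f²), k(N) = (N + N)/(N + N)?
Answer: (139 + √101)² ≈ 22216.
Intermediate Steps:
k(N) = 1 (k(N) = (2*N)/((2*N)) = (2*N)*(1/(2*N)) = 1)
(139 + J(10, k(3)))² = (139 + √(10² + 1²))² = (139 + √(100 + 1))² = (139 + √101)²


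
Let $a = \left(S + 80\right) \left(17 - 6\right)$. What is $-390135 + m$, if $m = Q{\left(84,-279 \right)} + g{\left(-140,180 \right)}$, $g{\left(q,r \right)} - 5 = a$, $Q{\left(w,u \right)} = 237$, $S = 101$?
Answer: $-387902$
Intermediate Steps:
$a = 1991$ ($a = \left(101 + 80\right) \left(17 - 6\right) = 181 \cdot 11 = 1991$)
$g{\left(q,r \right)} = 1996$ ($g{\left(q,r \right)} = 5 + 1991 = 1996$)
$m = 2233$ ($m = 237 + 1996 = 2233$)
$-390135 + m = -390135 + 2233 = -387902$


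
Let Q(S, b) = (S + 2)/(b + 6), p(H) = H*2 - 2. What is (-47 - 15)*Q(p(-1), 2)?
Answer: 31/2 ≈ 15.500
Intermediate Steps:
p(H) = -2 + 2*H (p(H) = 2*H - 2 = -2 + 2*H)
Q(S, b) = (2 + S)/(6 + b)
(-47 - 15)*Q(p(-1), 2) = (-47 - 15)*((2 + (-2 + 2*(-1)))/(6 + 2)) = -62*(2 + (-2 - 2))/8 = -31*(2 - 4)/4 = -31*(-2)/4 = -62*(-1/4) = 31/2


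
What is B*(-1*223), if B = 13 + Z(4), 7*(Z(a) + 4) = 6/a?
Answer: -28767/14 ≈ -2054.8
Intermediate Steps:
Z(a) = -4 + 6/(7*a) (Z(a) = -4 + (6/a)/7 = -4 + 6/(7*a))
B = 129/14 (B = 13 + (-4 + (6/7)/4) = 13 + (-4 + (6/7)*(1/4)) = 13 + (-4 + 3/14) = 13 - 53/14 = 129/14 ≈ 9.2143)
B*(-1*223) = 129*(-1*223)/14 = (129/14)*(-223) = -28767/14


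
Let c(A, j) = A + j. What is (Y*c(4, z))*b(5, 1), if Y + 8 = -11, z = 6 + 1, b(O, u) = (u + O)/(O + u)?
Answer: -209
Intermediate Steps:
b(O, u) = 1 (b(O, u) = (O + u)/(O + u) = 1)
z = 7
Y = -19 (Y = -8 - 11 = -19)
(Y*c(4, z))*b(5, 1) = -19*(4 + 7)*1 = -19*11*1 = -209*1 = -209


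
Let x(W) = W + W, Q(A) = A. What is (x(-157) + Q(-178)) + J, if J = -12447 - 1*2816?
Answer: -15755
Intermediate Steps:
x(W) = 2*W
J = -15263 (J = -12447 - 2816 = -15263)
(x(-157) + Q(-178)) + J = (2*(-157) - 178) - 15263 = (-314 - 178) - 15263 = -492 - 15263 = -15755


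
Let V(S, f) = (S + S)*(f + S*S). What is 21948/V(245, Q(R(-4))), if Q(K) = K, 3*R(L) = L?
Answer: 32922/44117395 ≈ 0.00074624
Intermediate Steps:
R(L) = L/3
V(S, f) = 2*S*(f + S**2) (V(S, f) = (2*S)*(f + S**2) = 2*S*(f + S**2))
21948/V(245, Q(R(-4))) = 21948/((2*245*((1/3)*(-4) + 245**2))) = 21948/((2*245*(-4/3 + 60025))) = 21948/((2*245*(180071/3))) = 21948/(88234790/3) = 21948*(3/88234790) = 32922/44117395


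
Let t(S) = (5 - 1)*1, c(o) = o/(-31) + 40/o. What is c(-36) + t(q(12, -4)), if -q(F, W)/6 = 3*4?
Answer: 1130/279 ≈ 4.0502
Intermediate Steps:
q(F, W) = -72 (q(F, W) = -18*4 = -6*12 = -72)
c(o) = 40/o - o/31 (c(o) = o*(-1/31) + 40/o = -o/31 + 40/o = 40/o - o/31)
t(S) = 4 (t(S) = 4*1 = 4)
c(-36) + t(q(12, -4)) = (40/(-36) - 1/31*(-36)) + 4 = (40*(-1/36) + 36/31) + 4 = (-10/9 + 36/31) + 4 = 14/279 + 4 = 1130/279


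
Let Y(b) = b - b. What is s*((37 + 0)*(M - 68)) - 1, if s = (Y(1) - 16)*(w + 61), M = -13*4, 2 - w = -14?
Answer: 5470079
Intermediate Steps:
w = 16 (w = 2 - 1*(-14) = 2 + 14 = 16)
Y(b) = 0
M = -52
s = -1232 (s = (0 - 16)*(16 + 61) = -16*77 = -1232)
s*((37 + 0)*(M - 68)) - 1 = -1232*(37 + 0)*(-52 - 68) - 1 = -45584*(-120) - 1 = -1232*(-4440) - 1 = 5470080 - 1 = 5470079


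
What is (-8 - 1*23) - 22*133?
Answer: -2957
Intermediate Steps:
(-8 - 1*23) - 22*133 = (-8 - 23) - 2926 = -31 - 2926 = -2957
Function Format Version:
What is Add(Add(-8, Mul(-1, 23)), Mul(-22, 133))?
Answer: -2957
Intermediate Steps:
Add(Add(-8, Mul(-1, 23)), Mul(-22, 133)) = Add(Add(-8, -23), -2926) = Add(-31, -2926) = -2957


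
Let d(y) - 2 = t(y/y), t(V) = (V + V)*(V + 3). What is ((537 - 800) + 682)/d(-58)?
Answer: 419/10 ≈ 41.900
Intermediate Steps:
t(V) = 2*V*(3 + V) (t(V) = (2*V)*(3 + V) = 2*V*(3 + V))
d(y) = 10 (d(y) = 2 + 2*(y/y)*(3 + y/y) = 2 + 2*1*(3 + 1) = 2 + 2*1*4 = 2 + 8 = 10)
((537 - 800) + 682)/d(-58) = ((537 - 800) + 682)/10 = (-263 + 682)*(⅒) = 419*(⅒) = 419/10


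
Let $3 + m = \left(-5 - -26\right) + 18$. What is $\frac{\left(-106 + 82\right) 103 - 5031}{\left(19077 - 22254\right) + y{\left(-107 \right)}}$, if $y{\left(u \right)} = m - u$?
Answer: $\frac{183}{74} \approx 2.473$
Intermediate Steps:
$m = 36$ ($m = -3 + \left(\left(-5 - -26\right) + 18\right) = -3 + \left(\left(-5 + 26\right) + 18\right) = -3 + \left(21 + 18\right) = -3 + 39 = 36$)
$y{\left(u \right)} = 36 - u$
$\frac{\left(-106 + 82\right) 103 - 5031}{\left(19077 - 22254\right) + y{\left(-107 \right)}} = \frac{\left(-106 + 82\right) 103 - 5031}{\left(19077 - 22254\right) + \left(36 - -107\right)} = \frac{\left(-24\right) 103 - 5031}{\left(19077 - 22254\right) + \left(36 + 107\right)} = \frac{-2472 - 5031}{-3177 + 143} = - \frac{7503}{-3034} = \left(-7503\right) \left(- \frac{1}{3034}\right) = \frac{183}{74}$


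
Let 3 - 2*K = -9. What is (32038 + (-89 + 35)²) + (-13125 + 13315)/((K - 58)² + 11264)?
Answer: 244118831/6984 ≈ 34954.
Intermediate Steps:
K = 6 (K = 3/2 - ½*(-9) = 3/2 + 9/2 = 6)
(32038 + (-89 + 35)²) + (-13125 + 13315)/((K - 58)² + 11264) = (32038 + (-89 + 35)²) + (-13125 + 13315)/((6 - 58)² + 11264) = (32038 + (-54)²) + 190/((-52)² + 11264) = (32038 + 2916) + 190/(2704 + 11264) = 34954 + 190/13968 = 34954 + 190*(1/13968) = 34954 + 95/6984 = 244118831/6984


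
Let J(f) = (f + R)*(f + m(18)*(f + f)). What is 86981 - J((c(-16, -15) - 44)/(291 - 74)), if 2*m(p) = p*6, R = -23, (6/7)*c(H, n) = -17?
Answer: 146184394361/1695204 ≈ 86234.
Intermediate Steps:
c(H, n) = -119/6 (c(H, n) = (7/6)*(-17) = -119/6)
m(p) = 3*p (m(p) = (p*6)/2 = (6*p)/2 = 3*p)
J(f) = 109*f*(-23 + f) (J(f) = (f - 23)*(f + (3*18)*(f + f)) = (-23 + f)*(f + 54*(2*f)) = (-23 + f)*(f + 108*f) = (-23 + f)*(109*f) = 109*f*(-23 + f))
86981 - J((c(-16, -15) - 44)/(291 - 74)) = 86981 - 109*(-119/6 - 44)/(291 - 74)*(-23 + (-119/6 - 44)/(291 - 74)) = 86981 - 109*(-383/6/217)*(-23 - 383/6/217) = 86981 - 109*(-383/6*1/217)*(-23 - 383/6*1/217) = 86981 - 109*(-383)*(-23 - 383/1302)/1302 = 86981 - 109*(-383)*(-30329)/(1302*1302) = 86981 - 1*1266144763/1695204 = 86981 - 1266144763/1695204 = 146184394361/1695204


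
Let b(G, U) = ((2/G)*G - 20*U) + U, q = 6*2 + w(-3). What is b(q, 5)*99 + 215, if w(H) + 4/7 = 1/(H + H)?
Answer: -8992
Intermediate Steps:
w(H) = -4/7 + 1/(2*H) (w(H) = -4/7 + 1/(H + H) = -4/7 + 1/(2*H))
q = 473/42 (q = 6*2 + (1/14)*(7 - 8*(-3))/(-3) = 12 + (1/14)*(-1/3)*(7 + 24) = 12 + (1/14)*(-1/3)*31 = 12 - 31/42 = 473/42 ≈ 11.262)
b(G, U) = 2 - 19*U (b(G, U) = (2 - 20*U) + U = 2 - 19*U)
b(q, 5)*99 + 215 = (2 - 19*5)*99 + 215 = (2 - 95)*99 + 215 = -93*99 + 215 = -9207 + 215 = -8992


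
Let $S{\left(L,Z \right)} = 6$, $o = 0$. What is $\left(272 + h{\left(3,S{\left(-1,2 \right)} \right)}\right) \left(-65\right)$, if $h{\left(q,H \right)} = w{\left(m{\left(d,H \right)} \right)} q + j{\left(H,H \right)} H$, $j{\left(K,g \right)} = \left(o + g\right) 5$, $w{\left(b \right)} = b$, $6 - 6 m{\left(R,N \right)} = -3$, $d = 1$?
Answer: $- \frac{59345}{2} \approx -29673.0$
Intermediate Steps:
$m{\left(R,N \right)} = \frac{3}{2}$ ($m{\left(R,N \right)} = 1 - - \frac{1}{2} = 1 + \frac{1}{2} = \frac{3}{2}$)
$j{\left(K,g \right)} = 5 g$ ($j{\left(K,g \right)} = \left(0 + g\right) 5 = g 5 = 5 g$)
$h{\left(q,H \right)} = 5 H^{2} + \frac{3 q}{2}$ ($h{\left(q,H \right)} = \frac{3 q}{2} + 5 H H = \frac{3 q}{2} + 5 H^{2} = 5 H^{2} + \frac{3 q}{2}$)
$\left(272 + h{\left(3,S{\left(-1,2 \right)} \right)}\right) \left(-65\right) = \left(272 + \left(5 \cdot 6^{2} + \frac{3}{2} \cdot 3\right)\right) \left(-65\right) = \left(272 + \left(5 \cdot 36 + \frac{9}{2}\right)\right) \left(-65\right) = \left(272 + \left(180 + \frac{9}{2}\right)\right) \left(-65\right) = \left(272 + \frac{369}{2}\right) \left(-65\right) = \frac{913}{2} \left(-65\right) = - \frac{59345}{2}$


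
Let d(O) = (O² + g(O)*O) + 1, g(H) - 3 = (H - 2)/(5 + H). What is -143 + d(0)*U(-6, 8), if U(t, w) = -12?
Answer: -155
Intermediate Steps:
g(H) = 3 + (-2 + H)/(5 + H) (g(H) = 3 + (H - 2)/(5 + H) = 3 + (-2 + H)/(5 + H))
d(O) = 1 + O² + O*(13 + 4*O)/(5 + O) (d(O) = (O² + ((13 + 4*O)/(5 + O))*O) + 1 = (O² + O*(13 + 4*O)/(5 + O)) + 1 = 1 + O² + O*(13 + 4*O)/(5 + O))
-143 + d(0)*U(-6, 8) = -143 + ((5 + 0³ + 9*0² + 14*0)/(5 + 0))*(-12) = -143 + ((5 + 0 + 9*0 + 0)/5)*(-12) = -143 + ((5 + 0 + 0 + 0)/5)*(-12) = -143 + ((⅕)*5)*(-12) = -143 + 1*(-12) = -143 - 12 = -155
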